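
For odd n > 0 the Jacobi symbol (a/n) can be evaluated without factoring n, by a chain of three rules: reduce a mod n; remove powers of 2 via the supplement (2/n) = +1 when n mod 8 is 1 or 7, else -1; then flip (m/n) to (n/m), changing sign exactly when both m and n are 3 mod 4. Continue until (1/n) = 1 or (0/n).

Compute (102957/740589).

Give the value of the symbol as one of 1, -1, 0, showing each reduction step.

flip (102957/740589) -> (740589/102957): both odd, 102957 mod 4 = 1, 740589 mod 4 = 1, so the flip contributes +1; sign now +1
(740589/102957): 740589 mod 102957 = 19890, so (740589/102957) = (19890/102957)
factor out 2^1: 19890 = 2^1·9945; with 102957 mod 8 = 5, (2/102957) = -1; sign now -1; continue with (9945/102957)
flip (9945/102957) -> (102957/9945): both odd, 9945 mod 4 = 1, 102957 mod 4 = 1, so the flip contributes +1; sign now -1
(102957/9945): 102957 mod 9945 = 3507, so (102957/9945) = (3507/9945)
flip (3507/9945) -> (9945/3507): both odd, 3507 mod 4 = 3, 9945 mod 4 = 1, so the flip contributes +1; sign now -1
(9945/3507): 9945 mod 3507 = 2931, so (9945/3507) = (2931/3507)
flip (2931/3507) -> (3507/2931): both odd, 2931 mod 4 = 3, 3507 mod 4 = 3, so the flip contributes -1; sign now +1
(3507/2931): 3507 mod 2931 = 576, so (3507/2931) = (576/2931)
factor out 2^6: 576 = 2^6·9; with 2931 mod 8 = 3, (2/2931) = -1; sign now +1; continue with (9/2931)
flip (9/2931) -> (2931/9): both odd, 9 mod 4 = 1, 2931 mod 4 = 3, so the flip contributes +1; sign now +1
(2931/9): 2931 mod 9 = 6, so (2931/9) = (6/9)
factor out 2^1: 6 = 2^1·3; with 9 mod 8 = 1, (2/9) = +1; sign now +1; continue with (3/9)
flip (3/9) -> (9/3): both odd, 3 mod 4 = 3, 9 mod 4 = 1, so the flip contributes +1; sign now +1
(9/3): 9 mod 3 = 0, so (9/3) = (0/3)
reached (0/3); gcd(a, n) > 1, so (0/3) = 0 and the symbol is 0

0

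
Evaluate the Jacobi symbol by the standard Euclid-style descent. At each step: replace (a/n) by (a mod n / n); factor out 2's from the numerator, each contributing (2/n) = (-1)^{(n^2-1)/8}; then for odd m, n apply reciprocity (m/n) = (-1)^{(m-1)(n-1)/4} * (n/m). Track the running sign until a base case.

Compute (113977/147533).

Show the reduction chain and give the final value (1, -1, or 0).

-1

reciprocity: (113977/147533) = +1·(147533/113977) since 113977 mod 4 = 1, 147533 mod 4 = 1; sign now +1
(147533/113977) = (33556/113977)   [reduce mod 113977]
33556 = 2^2·8389; (2/113977) = +1 since 113977 mod 8 = 1, so (33556/113977) = (+1)^2·(8389/113977); sign now +1
reciprocity: (8389/113977) = +1·(113977/8389) since 8389 mod 4 = 1, 113977 mod 4 = 1; sign now +1
(113977/8389) = (4920/8389)   [reduce mod 8389]
4920 = 2^3·615; (2/8389) = -1 since 8389 mod 8 = 5, so (4920/8389) = (-1)^3·(615/8389); sign now -1
reciprocity: (615/8389) = +1·(8389/615) since 615 mod 4 = 3, 8389 mod 4 = 1; sign now -1
(8389/615) = (394/615)   [reduce mod 615]
394 = 2^1·197; (2/615) = +1 since 615 mod 8 = 7, so (394/615) = (+1)^1·(197/615); sign now -1
reciprocity: (197/615) = +1·(615/197) since 197 mod 4 = 1, 615 mod 4 = 3; sign now -1
(615/197) = (24/197)   [reduce mod 197]
24 = 2^3·3; (2/197) = -1 since 197 mod 8 = 5, so (24/197) = (-1)^3·(3/197); sign now +1
reciprocity: (3/197) = +1·(197/3) since 3 mod 4 = 3, 197 mod 4 = 1; sign now +1
(197/3) = (2/3)   [reduce mod 3]
2 = 2^1·1; (2/3) = -1 since 3 mod 8 = 3, so (2/3) = (-1)^1·(1/3); sign now -1
(1/3) = 1; final value = sign = -1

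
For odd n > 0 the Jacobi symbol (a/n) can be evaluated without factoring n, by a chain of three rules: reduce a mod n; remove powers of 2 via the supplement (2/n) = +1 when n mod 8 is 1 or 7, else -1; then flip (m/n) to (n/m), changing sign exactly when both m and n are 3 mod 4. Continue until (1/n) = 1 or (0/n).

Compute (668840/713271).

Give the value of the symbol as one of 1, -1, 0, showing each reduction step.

factor out 2^3: 668840 = 2^3·83605; with 713271 mod 8 = 7, (2/713271) = +1; sign now +1; continue with (83605/713271)
flip (83605/713271) -> (713271/83605): both odd, 83605 mod 4 = 1, 713271 mod 4 = 3, so the flip contributes +1; sign now +1
(713271/83605): 713271 mod 83605 = 44431, so (713271/83605) = (44431/83605)
flip (44431/83605) -> (83605/44431): both odd, 44431 mod 4 = 3, 83605 mod 4 = 1, so the flip contributes +1; sign now +1
(83605/44431): 83605 mod 44431 = 39174, so (83605/44431) = (39174/44431)
factor out 2^1: 39174 = 2^1·19587; with 44431 mod 8 = 7, (2/44431) = +1; sign now +1; continue with (19587/44431)
flip (19587/44431) -> (44431/19587): both odd, 19587 mod 4 = 3, 44431 mod 4 = 3, so the flip contributes -1; sign now -1
(44431/19587): 44431 mod 19587 = 5257, so (44431/19587) = (5257/19587)
flip (5257/19587) -> (19587/5257): both odd, 5257 mod 4 = 1, 19587 mod 4 = 3, so the flip contributes +1; sign now -1
(19587/5257): 19587 mod 5257 = 3816, so (19587/5257) = (3816/5257)
factor out 2^3: 3816 = 2^3·477; with 5257 mod 8 = 1, (2/5257) = +1; sign now -1; continue with (477/5257)
flip (477/5257) -> (5257/477): both odd, 477 mod 4 = 1, 5257 mod 4 = 1, so the flip contributes +1; sign now -1
(5257/477): 5257 mod 477 = 10, so (5257/477) = (10/477)
factor out 2^1: 10 = 2^1·5; with 477 mod 8 = 5, (2/477) = -1; sign now +1; continue with (5/477)
flip (5/477) -> (477/5): both odd, 5 mod 4 = 1, 477 mod 4 = 1, so the flip contributes +1; sign now +1
(477/5): 477 mod 5 = 2, so (477/5) = (2/5)
factor out 2^1: 2 = 2^1·1; with 5 mod 8 = 5, (2/5) = -1; sign now -1; continue with (1/5)
reached (1/5) = 1, so the symbol is -1

-1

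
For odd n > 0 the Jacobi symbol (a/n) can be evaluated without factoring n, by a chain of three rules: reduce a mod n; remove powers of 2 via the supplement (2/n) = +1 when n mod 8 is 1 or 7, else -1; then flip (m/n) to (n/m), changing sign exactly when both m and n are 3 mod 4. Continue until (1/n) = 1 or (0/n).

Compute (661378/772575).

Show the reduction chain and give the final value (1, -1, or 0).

661378 = 2^1·330689; (2/772575) = +1 since 772575 mod 8 = 7, so (661378/772575) = (+1)^1·(330689/772575); sign now +1
reciprocity: (330689/772575) = +1·(772575/330689) since 330689 mod 4 = 1, 772575 mod 4 = 3; sign now +1
(772575/330689) = (111197/330689)   [reduce mod 330689]
reciprocity: (111197/330689) = +1·(330689/111197) since 111197 mod 4 = 1, 330689 mod 4 = 1; sign now +1
(330689/111197) = (108295/111197)   [reduce mod 111197]
reciprocity: (108295/111197) = +1·(111197/108295) since 108295 mod 4 = 3, 111197 mod 4 = 1; sign now +1
(111197/108295) = (2902/108295)   [reduce mod 108295]
2902 = 2^1·1451; (2/108295) = +1 since 108295 mod 8 = 7, so (2902/108295) = (+1)^1·(1451/108295); sign now +1
reciprocity: (1451/108295) = -1·(108295/1451) since 1451 mod 4 = 3, 108295 mod 4 = 3; sign now -1
(108295/1451) = (921/1451)   [reduce mod 1451]
reciprocity: (921/1451) = +1·(1451/921) since 921 mod 4 = 1, 1451 mod 4 = 3; sign now -1
(1451/921) = (530/921)   [reduce mod 921]
530 = 2^1·265; (2/921) = +1 since 921 mod 8 = 1, so (530/921) = (+1)^1·(265/921); sign now -1
reciprocity: (265/921) = +1·(921/265) since 265 mod 4 = 1, 921 mod 4 = 1; sign now -1
(921/265) = (126/265)   [reduce mod 265]
126 = 2^1·63; (2/265) = +1 since 265 mod 8 = 1, so (126/265) = (+1)^1·(63/265); sign now -1
reciprocity: (63/265) = +1·(265/63) since 63 mod 4 = 3, 265 mod 4 = 1; sign now -1
(265/63) = (13/63)   [reduce mod 63]
reciprocity: (13/63) = +1·(63/13) since 13 mod 4 = 1, 63 mod 4 = 3; sign now -1
(63/13) = (11/13)   [reduce mod 13]
reciprocity: (11/13) = +1·(13/11) since 11 mod 4 = 3, 13 mod 4 = 1; sign now -1
(13/11) = (2/11)   [reduce mod 11]
2 = 2^1·1; (2/11) = -1 since 11 mod 8 = 3, so (2/11) = (-1)^1·(1/11); sign now +1
(1/11) = 1; final value = sign = +1

1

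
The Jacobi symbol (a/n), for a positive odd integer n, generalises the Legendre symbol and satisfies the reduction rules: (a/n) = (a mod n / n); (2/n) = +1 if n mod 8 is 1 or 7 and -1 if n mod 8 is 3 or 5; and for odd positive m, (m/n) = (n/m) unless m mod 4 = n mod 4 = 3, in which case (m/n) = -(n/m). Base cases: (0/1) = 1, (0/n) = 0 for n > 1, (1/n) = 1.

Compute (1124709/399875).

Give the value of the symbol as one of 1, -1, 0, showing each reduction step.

-1

(1124709/399875): 1124709 mod 399875 = 324959, so (1124709/399875) = (324959/399875)
flip (324959/399875) -> (399875/324959): both odd, 324959 mod 4 = 3, 399875 mod 4 = 3, so the flip contributes -1; sign now -1
(399875/324959): 399875 mod 324959 = 74916, so (399875/324959) = (74916/324959)
factor out 2^2: 74916 = 2^2·18729; with 324959 mod 8 = 7, (2/324959) = +1; sign now -1; continue with (18729/324959)
flip (18729/324959) -> (324959/18729): both odd, 18729 mod 4 = 1, 324959 mod 4 = 3, so the flip contributes +1; sign now -1
(324959/18729): 324959 mod 18729 = 6566, so (324959/18729) = (6566/18729)
factor out 2^1: 6566 = 2^1·3283; with 18729 mod 8 = 1, (2/18729) = +1; sign now -1; continue with (3283/18729)
flip (3283/18729) -> (18729/3283): both odd, 3283 mod 4 = 3, 18729 mod 4 = 1, so the flip contributes +1; sign now -1
(18729/3283): 18729 mod 3283 = 2314, so (18729/3283) = (2314/3283)
factor out 2^1: 2314 = 2^1·1157; with 3283 mod 8 = 3, (2/3283) = -1; sign now +1; continue with (1157/3283)
flip (1157/3283) -> (3283/1157): both odd, 1157 mod 4 = 1, 3283 mod 4 = 3, so the flip contributes +1; sign now +1
(3283/1157): 3283 mod 1157 = 969, so (3283/1157) = (969/1157)
flip (969/1157) -> (1157/969): both odd, 969 mod 4 = 1, 1157 mod 4 = 1, so the flip contributes +1; sign now +1
(1157/969): 1157 mod 969 = 188, so (1157/969) = (188/969)
factor out 2^2: 188 = 2^2·47; with 969 mod 8 = 1, (2/969) = +1; sign now +1; continue with (47/969)
flip (47/969) -> (969/47): both odd, 47 mod 4 = 3, 969 mod 4 = 1, so the flip contributes +1; sign now +1
(969/47): 969 mod 47 = 29, so (969/47) = (29/47)
flip (29/47) -> (47/29): both odd, 29 mod 4 = 1, 47 mod 4 = 3, so the flip contributes +1; sign now +1
(47/29): 47 mod 29 = 18, so (47/29) = (18/29)
factor out 2^1: 18 = 2^1·9; with 29 mod 8 = 5, (2/29) = -1; sign now -1; continue with (9/29)
flip (9/29) -> (29/9): both odd, 9 mod 4 = 1, 29 mod 4 = 1, so the flip contributes +1; sign now -1
(29/9): 29 mod 9 = 2, so (29/9) = (2/9)
factor out 2^1: 2 = 2^1·1; with 9 mod 8 = 1, (2/9) = +1; sign now -1; continue with (1/9)
reached (1/9) = 1, so the symbol is -1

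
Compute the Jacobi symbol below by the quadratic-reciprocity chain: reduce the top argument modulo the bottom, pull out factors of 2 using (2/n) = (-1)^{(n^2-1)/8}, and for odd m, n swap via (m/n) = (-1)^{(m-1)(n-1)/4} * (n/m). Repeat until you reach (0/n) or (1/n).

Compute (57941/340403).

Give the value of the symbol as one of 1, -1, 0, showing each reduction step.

1

reciprocity: (57941/340403) = +1·(340403/57941) since 57941 mod 4 = 1, 340403 mod 4 = 3; sign now +1
(340403/57941) = (50698/57941)   [reduce mod 57941]
50698 = 2^1·25349; (2/57941) = -1 since 57941 mod 8 = 5, so (50698/57941) = (-1)^1·(25349/57941); sign now -1
reciprocity: (25349/57941) = +1·(57941/25349) since 25349 mod 4 = 1, 57941 mod 4 = 1; sign now -1
(57941/25349) = (7243/25349)   [reduce mod 25349]
reciprocity: (7243/25349) = +1·(25349/7243) since 7243 mod 4 = 3, 25349 mod 4 = 1; sign now -1
(25349/7243) = (3620/7243)   [reduce mod 7243]
3620 = 2^2·905; (2/7243) = -1 since 7243 mod 8 = 3, so (3620/7243) = (-1)^2·(905/7243); sign now -1
reciprocity: (905/7243) = +1·(7243/905) since 905 mod 4 = 1, 7243 mod 4 = 3; sign now -1
(7243/905) = (3/905)   [reduce mod 905]
reciprocity: (3/905) = +1·(905/3) since 3 mod 4 = 3, 905 mod 4 = 1; sign now -1
(905/3) = (2/3)   [reduce mod 3]
2 = 2^1·1; (2/3) = -1 since 3 mod 8 = 3, so (2/3) = (-1)^1·(1/3); sign now +1
(1/3) = 1; final value = sign = +1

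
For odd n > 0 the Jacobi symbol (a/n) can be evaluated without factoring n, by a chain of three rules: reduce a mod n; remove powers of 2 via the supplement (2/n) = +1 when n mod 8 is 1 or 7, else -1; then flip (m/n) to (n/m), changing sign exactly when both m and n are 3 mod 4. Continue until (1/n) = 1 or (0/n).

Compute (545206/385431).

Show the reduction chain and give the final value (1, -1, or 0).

(545206/385431): 545206 mod 385431 = 159775, so (545206/385431) = (159775/385431)
flip (159775/385431) -> (385431/159775): both odd, 159775 mod 4 = 3, 385431 mod 4 = 3, so the flip contributes -1; sign now -1
(385431/159775): 385431 mod 159775 = 65881, so (385431/159775) = (65881/159775)
flip (65881/159775) -> (159775/65881): both odd, 65881 mod 4 = 1, 159775 mod 4 = 3, so the flip contributes +1; sign now -1
(159775/65881): 159775 mod 65881 = 28013, so (159775/65881) = (28013/65881)
flip (28013/65881) -> (65881/28013): both odd, 28013 mod 4 = 1, 65881 mod 4 = 1, so the flip contributes +1; sign now -1
(65881/28013): 65881 mod 28013 = 9855, so (65881/28013) = (9855/28013)
flip (9855/28013) -> (28013/9855): both odd, 9855 mod 4 = 3, 28013 mod 4 = 1, so the flip contributes +1; sign now -1
(28013/9855): 28013 mod 9855 = 8303, so (28013/9855) = (8303/9855)
flip (8303/9855) -> (9855/8303): both odd, 8303 mod 4 = 3, 9855 mod 4 = 3, so the flip contributes -1; sign now +1
(9855/8303): 9855 mod 8303 = 1552, so (9855/8303) = (1552/8303)
factor out 2^4: 1552 = 2^4·97; with 8303 mod 8 = 7, (2/8303) = +1; sign now +1; continue with (97/8303)
flip (97/8303) -> (8303/97): both odd, 97 mod 4 = 1, 8303 mod 4 = 3, so the flip contributes +1; sign now +1
(8303/97): 8303 mod 97 = 58, so (8303/97) = (58/97)
factor out 2^1: 58 = 2^1·29; with 97 mod 8 = 1, (2/97) = +1; sign now +1; continue with (29/97)
flip (29/97) -> (97/29): both odd, 29 mod 4 = 1, 97 mod 4 = 1, so the flip contributes +1; sign now +1
(97/29): 97 mod 29 = 10, so (97/29) = (10/29)
factor out 2^1: 10 = 2^1·5; with 29 mod 8 = 5, (2/29) = -1; sign now -1; continue with (5/29)
flip (5/29) -> (29/5): both odd, 5 mod 4 = 1, 29 mod 4 = 1, so the flip contributes +1; sign now -1
(29/5): 29 mod 5 = 4, so (29/5) = (4/5)
factor out 2^2: 4 = 2^2·1; with 5 mod 8 = 5, (2/5) = -1; sign now -1; continue with (1/5)
reached (1/5) = 1, so the symbol is -1

-1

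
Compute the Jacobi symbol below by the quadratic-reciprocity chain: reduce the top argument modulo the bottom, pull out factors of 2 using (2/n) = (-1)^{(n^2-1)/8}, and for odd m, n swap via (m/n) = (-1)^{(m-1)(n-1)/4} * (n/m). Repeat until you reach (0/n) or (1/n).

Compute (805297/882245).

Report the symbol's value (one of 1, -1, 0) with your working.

1

flip (805297/882245) -> (882245/805297): both odd, 805297 mod 4 = 1, 882245 mod 4 = 1, so the flip contributes +1; sign now +1
(882245/805297): 882245 mod 805297 = 76948, so (882245/805297) = (76948/805297)
factor out 2^2: 76948 = 2^2·19237; with 805297 mod 8 = 1, (2/805297) = +1; sign now +1; continue with (19237/805297)
flip (19237/805297) -> (805297/19237): both odd, 19237 mod 4 = 1, 805297 mod 4 = 1, so the flip contributes +1; sign now +1
(805297/19237): 805297 mod 19237 = 16580, so (805297/19237) = (16580/19237)
factor out 2^2: 16580 = 2^2·4145; with 19237 mod 8 = 5, (2/19237) = -1; sign now +1; continue with (4145/19237)
flip (4145/19237) -> (19237/4145): both odd, 4145 mod 4 = 1, 19237 mod 4 = 1, so the flip contributes +1; sign now +1
(19237/4145): 19237 mod 4145 = 2657, so (19237/4145) = (2657/4145)
flip (2657/4145) -> (4145/2657): both odd, 2657 mod 4 = 1, 4145 mod 4 = 1, so the flip contributes +1; sign now +1
(4145/2657): 4145 mod 2657 = 1488, so (4145/2657) = (1488/2657)
factor out 2^4: 1488 = 2^4·93; with 2657 mod 8 = 1, (2/2657) = +1; sign now +1; continue with (93/2657)
flip (93/2657) -> (2657/93): both odd, 93 mod 4 = 1, 2657 mod 4 = 1, so the flip contributes +1; sign now +1
(2657/93): 2657 mod 93 = 53, so (2657/93) = (53/93)
flip (53/93) -> (93/53): both odd, 53 mod 4 = 1, 93 mod 4 = 1, so the flip contributes +1; sign now +1
(93/53): 93 mod 53 = 40, so (93/53) = (40/53)
factor out 2^3: 40 = 2^3·5; with 53 mod 8 = 5, (2/53) = -1; sign now -1; continue with (5/53)
flip (5/53) -> (53/5): both odd, 5 mod 4 = 1, 53 mod 4 = 1, so the flip contributes +1; sign now -1
(53/5): 53 mod 5 = 3, so (53/5) = (3/5)
flip (3/5) -> (5/3): both odd, 3 mod 4 = 3, 5 mod 4 = 1, so the flip contributes +1; sign now -1
(5/3): 5 mod 3 = 2, so (5/3) = (2/3)
factor out 2^1: 2 = 2^1·1; with 3 mod 8 = 3, (2/3) = -1; sign now +1; continue with (1/3)
reached (1/3) = 1, so the symbol is +1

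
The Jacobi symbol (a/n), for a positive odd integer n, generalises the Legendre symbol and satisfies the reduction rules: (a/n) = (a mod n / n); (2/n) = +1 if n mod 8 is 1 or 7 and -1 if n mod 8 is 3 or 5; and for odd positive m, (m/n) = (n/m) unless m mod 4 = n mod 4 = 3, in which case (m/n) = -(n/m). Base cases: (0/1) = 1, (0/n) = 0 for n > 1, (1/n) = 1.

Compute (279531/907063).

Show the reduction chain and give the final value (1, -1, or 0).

flip (279531/907063) -> (907063/279531): both odd, 279531 mod 4 = 3, 907063 mod 4 = 3, so the flip contributes -1; sign now -1
(907063/279531): 907063 mod 279531 = 68470, so (907063/279531) = (68470/279531)
factor out 2^1: 68470 = 2^1·34235; with 279531 mod 8 = 3, (2/279531) = -1; sign now +1; continue with (34235/279531)
flip (34235/279531) -> (279531/34235): both odd, 34235 mod 4 = 3, 279531 mod 4 = 3, so the flip contributes -1; sign now -1
(279531/34235): 279531 mod 34235 = 5651, so (279531/34235) = (5651/34235)
flip (5651/34235) -> (34235/5651): both odd, 5651 mod 4 = 3, 34235 mod 4 = 3, so the flip contributes -1; sign now +1
(34235/5651): 34235 mod 5651 = 329, so (34235/5651) = (329/5651)
flip (329/5651) -> (5651/329): both odd, 329 mod 4 = 1, 5651 mod 4 = 3, so the flip contributes +1; sign now +1
(5651/329): 5651 mod 329 = 58, so (5651/329) = (58/329)
factor out 2^1: 58 = 2^1·29; with 329 mod 8 = 1, (2/329) = +1; sign now +1; continue with (29/329)
flip (29/329) -> (329/29): both odd, 29 mod 4 = 1, 329 mod 4 = 1, so the flip contributes +1; sign now +1
(329/29): 329 mod 29 = 10, so (329/29) = (10/29)
factor out 2^1: 10 = 2^1·5; with 29 mod 8 = 5, (2/29) = -1; sign now -1; continue with (5/29)
flip (5/29) -> (29/5): both odd, 5 mod 4 = 1, 29 mod 4 = 1, so the flip contributes +1; sign now -1
(29/5): 29 mod 5 = 4, so (29/5) = (4/5)
factor out 2^2: 4 = 2^2·1; with 5 mod 8 = 5, (2/5) = -1; sign now -1; continue with (1/5)
reached (1/5) = 1, so the symbol is -1

-1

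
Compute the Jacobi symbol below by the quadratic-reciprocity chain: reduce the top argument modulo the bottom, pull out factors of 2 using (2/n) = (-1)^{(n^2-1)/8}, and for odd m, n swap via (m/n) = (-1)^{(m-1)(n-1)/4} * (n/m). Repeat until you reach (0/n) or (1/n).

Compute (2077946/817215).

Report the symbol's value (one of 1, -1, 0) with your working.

(2077946/817215): 2077946 mod 817215 = 443516, so (2077946/817215) = (443516/817215)
factor out 2^2: 443516 = 2^2·110879; with 817215 mod 8 = 7, (2/817215) = +1; sign now +1; continue with (110879/817215)
flip (110879/817215) -> (817215/110879): both odd, 110879 mod 4 = 3, 817215 mod 4 = 3, so the flip contributes -1; sign now -1
(817215/110879): 817215 mod 110879 = 41062, so (817215/110879) = (41062/110879)
factor out 2^1: 41062 = 2^1·20531; with 110879 mod 8 = 7, (2/110879) = +1; sign now -1; continue with (20531/110879)
flip (20531/110879) -> (110879/20531): both odd, 20531 mod 4 = 3, 110879 mod 4 = 3, so the flip contributes -1; sign now +1
(110879/20531): 110879 mod 20531 = 8224, so (110879/20531) = (8224/20531)
factor out 2^5: 8224 = 2^5·257; with 20531 mod 8 = 3, (2/20531) = -1; sign now -1; continue with (257/20531)
flip (257/20531) -> (20531/257): both odd, 257 mod 4 = 1, 20531 mod 4 = 3, so the flip contributes +1; sign now -1
(20531/257): 20531 mod 257 = 228, so (20531/257) = (228/257)
factor out 2^2: 228 = 2^2·57; with 257 mod 8 = 1, (2/257) = +1; sign now -1; continue with (57/257)
flip (57/257) -> (257/57): both odd, 57 mod 4 = 1, 257 mod 4 = 1, so the flip contributes +1; sign now -1
(257/57): 257 mod 57 = 29, so (257/57) = (29/57)
flip (29/57) -> (57/29): both odd, 29 mod 4 = 1, 57 mod 4 = 1, so the flip contributes +1; sign now -1
(57/29): 57 mod 29 = 28, so (57/29) = (28/29)
factor out 2^2: 28 = 2^2·7; with 29 mod 8 = 5, (2/29) = -1; sign now -1; continue with (7/29)
flip (7/29) -> (29/7): both odd, 7 mod 4 = 3, 29 mod 4 = 1, so the flip contributes +1; sign now -1
(29/7): 29 mod 7 = 1, so (29/7) = (1/7)
reached (1/7) = 1, so the symbol is -1

-1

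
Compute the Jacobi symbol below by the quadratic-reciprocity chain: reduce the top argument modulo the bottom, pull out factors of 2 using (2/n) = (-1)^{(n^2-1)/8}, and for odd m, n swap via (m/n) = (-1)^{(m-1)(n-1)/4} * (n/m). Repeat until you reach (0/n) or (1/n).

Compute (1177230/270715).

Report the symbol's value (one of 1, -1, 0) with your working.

0

(1177230/270715): 1177230 mod 270715 = 94370, so (1177230/270715) = (94370/270715)
factor out 2^1: 94370 = 2^1·47185; with 270715 mod 8 = 3, (2/270715) = -1; sign now -1; continue with (47185/270715)
flip (47185/270715) -> (270715/47185): both odd, 47185 mod 4 = 1, 270715 mod 4 = 3, so the flip contributes +1; sign now -1
(270715/47185): 270715 mod 47185 = 34790, so (270715/47185) = (34790/47185)
factor out 2^1: 34790 = 2^1·17395; with 47185 mod 8 = 1, (2/47185) = +1; sign now -1; continue with (17395/47185)
flip (17395/47185) -> (47185/17395): both odd, 17395 mod 4 = 3, 47185 mod 4 = 1, so the flip contributes +1; sign now -1
(47185/17395): 47185 mod 17395 = 12395, so (47185/17395) = (12395/17395)
flip (12395/17395) -> (17395/12395): both odd, 12395 mod 4 = 3, 17395 mod 4 = 3, so the flip contributes -1; sign now +1
(17395/12395): 17395 mod 12395 = 5000, so (17395/12395) = (5000/12395)
factor out 2^3: 5000 = 2^3·625; with 12395 mod 8 = 3, (2/12395) = -1; sign now -1; continue with (625/12395)
flip (625/12395) -> (12395/625): both odd, 625 mod 4 = 1, 12395 mod 4 = 3, so the flip contributes +1; sign now -1
(12395/625): 12395 mod 625 = 520, so (12395/625) = (520/625)
factor out 2^3: 520 = 2^3·65; with 625 mod 8 = 1, (2/625) = +1; sign now -1; continue with (65/625)
flip (65/625) -> (625/65): both odd, 65 mod 4 = 1, 625 mod 4 = 1, so the flip contributes +1; sign now -1
(625/65): 625 mod 65 = 40, so (625/65) = (40/65)
factor out 2^3: 40 = 2^3·5; with 65 mod 8 = 1, (2/65) = +1; sign now -1; continue with (5/65)
flip (5/65) -> (65/5): both odd, 5 mod 4 = 1, 65 mod 4 = 1, so the flip contributes +1; sign now -1
(65/5): 65 mod 5 = 0, so (65/5) = (0/5)
reached (0/5); gcd(a, n) > 1, so (0/5) = 0 and the symbol is 0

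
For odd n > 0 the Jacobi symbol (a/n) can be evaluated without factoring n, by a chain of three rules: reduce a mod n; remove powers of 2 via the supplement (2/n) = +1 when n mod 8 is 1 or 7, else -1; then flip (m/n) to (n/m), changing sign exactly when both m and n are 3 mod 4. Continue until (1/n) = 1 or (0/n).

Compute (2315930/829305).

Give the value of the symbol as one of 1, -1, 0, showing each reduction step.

0

(2315930/829305): 2315930 mod 829305 = 657320, so (2315930/829305) = (657320/829305)
factor out 2^3: 657320 = 2^3·82165; with 829305 mod 8 = 1, (2/829305) = +1; sign now +1; continue with (82165/829305)
flip (82165/829305) -> (829305/82165): both odd, 82165 mod 4 = 1, 829305 mod 4 = 1, so the flip contributes +1; sign now +1
(829305/82165): 829305 mod 82165 = 7655, so (829305/82165) = (7655/82165)
flip (7655/82165) -> (82165/7655): both odd, 7655 mod 4 = 3, 82165 mod 4 = 1, so the flip contributes +1; sign now +1
(82165/7655): 82165 mod 7655 = 5615, so (82165/7655) = (5615/7655)
flip (5615/7655) -> (7655/5615): both odd, 5615 mod 4 = 3, 7655 mod 4 = 3, so the flip contributes -1; sign now -1
(7655/5615): 7655 mod 5615 = 2040, so (7655/5615) = (2040/5615)
factor out 2^3: 2040 = 2^3·255; with 5615 mod 8 = 7, (2/5615) = +1; sign now -1; continue with (255/5615)
flip (255/5615) -> (5615/255): both odd, 255 mod 4 = 3, 5615 mod 4 = 3, so the flip contributes -1; sign now +1
(5615/255): 5615 mod 255 = 5, so (5615/255) = (5/255)
flip (5/255) -> (255/5): both odd, 5 mod 4 = 1, 255 mod 4 = 3, so the flip contributes +1; sign now +1
(255/5): 255 mod 5 = 0, so (255/5) = (0/5)
reached (0/5); gcd(a, n) > 1, so (0/5) = 0 and the symbol is 0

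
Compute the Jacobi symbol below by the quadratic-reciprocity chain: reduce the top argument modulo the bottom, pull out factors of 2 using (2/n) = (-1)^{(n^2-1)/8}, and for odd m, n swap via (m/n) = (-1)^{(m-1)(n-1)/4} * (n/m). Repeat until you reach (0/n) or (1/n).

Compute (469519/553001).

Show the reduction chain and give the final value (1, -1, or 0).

-1

reciprocity: (469519/553001) = +1·(553001/469519) since 469519 mod 4 = 3, 553001 mod 4 = 1; sign now +1
(553001/469519) = (83482/469519)   [reduce mod 469519]
83482 = 2^1·41741; (2/469519) = +1 since 469519 mod 8 = 7, so (83482/469519) = (+1)^1·(41741/469519); sign now +1
reciprocity: (41741/469519) = +1·(469519/41741) since 41741 mod 4 = 1, 469519 mod 4 = 3; sign now +1
(469519/41741) = (10368/41741)   [reduce mod 41741]
10368 = 2^7·81; (2/41741) = -1 since 41741 mod 8 = 5, so (10368/41741) = (-1)^7·(81/41741); sign now -1
reciprocity: (81/41741) = +1·(41741/81) since 81 mod 4 = 1, 41741 mod 4 = 1; sign now -1
(41741/81) = (26/81)   [reduce mod 81]
26 = 2^1·13; (2/81) = +1 since 81 mod 8 = 1, so (26/81) = (+1)^1·(13/81); sign now -1
reciprocity: (13/81) = +1·(81/13) since 13 mod 4 = 1, 81 mod 4 = 1; sign now -1
(81/13) = (3/13)   [reduce mod 13]
reciprocity: (3/13) = +1·(13/3) since 3 mod 4 = 3, 13 mod 4 = 1; sign now -1
(13/3) = (1/3)   [reduce mod 3]
(1/3) = 1; final value = sign = -1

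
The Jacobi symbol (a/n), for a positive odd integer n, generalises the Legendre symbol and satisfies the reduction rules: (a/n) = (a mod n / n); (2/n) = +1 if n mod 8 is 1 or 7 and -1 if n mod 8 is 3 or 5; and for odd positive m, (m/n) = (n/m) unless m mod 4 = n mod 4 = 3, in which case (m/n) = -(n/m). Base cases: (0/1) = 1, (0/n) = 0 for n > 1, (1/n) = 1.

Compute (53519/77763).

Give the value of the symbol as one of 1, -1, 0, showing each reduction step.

flip (53519/77763) -> (77763/53519): both odd, 53519 mod 4 = 3, 77763 mod 4 = 3, so the flip contributes -1; sign now -1
(77763/53519): 77763 mod 53519 = 24244, so (77763/53519) = (24244/53519)
factor out 2^2: 24244 = 2^2·6061; with 53519 mod 8 = 7, (2/53519) = +1; sign now -1; continue with (6061/53519)
flip (6061/53519) -> (53519/6061): both odd, 6061 mod 4 = 1, 53519 mod 4 = 3, so the flip contributes +1; sign now -1
(53519/6061): 53519 mod 6061 = 5031, so (53519/6061) = (5031/6061)
flip (5031/6061) -> (6061/5031): both odd, 5031 mod 4 = 3, 6061 mod 4 = 1, so the flip contributes +1; sign now -1
(6061/5031): 6061 mod 5031 = 1030, so (6061/5031) = (1030/5031)
factor out 2^1: 1030 = 2^1·515; with 5031 mod 8 = 7, (2/5031) = +1; sign now -1; continue with (515/5031)
flip (515/5031) -> (5031/515): both odd, 515 mod 4 = 3, 5031 mod 4 = 3, so the flip contributes -1; sign now +1
(5031/515): 5031 mod 515 = 396, so (5031/515) = (396/515)
factor out 2^2: 396 = 2^2·99; with 515 mod 8 = 3, (2/515) = -1; sign now +1; continue with (99/515)
flip (99/515) -> (515/99): both odd, 99 mod 4 = 3, 515 mod 4 = 3, so the flip contributes -1; sign now -1
(515/99): 515 mod 99 = 20, so (515/99) = (20/99)
factor out 2^2: 20 = 2^2·5; with 99 mod 8 = 3, (2/99) = -1; sign now -1; continue with (5/99)
flip (5/99) -> (99/5): both odd, 5 mod 4 = 1, 99 mod 4 = 3, so the flip contributes +1; sign now -1
(99/5): 99 mod 5 = 4, so (99/5) = (4/5)
factor out 2^2: 4 = 2^2·1; with 5 mod 8 = 5, (2/5) = -1; sign now -1; continue with (1/5)
reached (1/5) = 1, so the symbol is -1

-1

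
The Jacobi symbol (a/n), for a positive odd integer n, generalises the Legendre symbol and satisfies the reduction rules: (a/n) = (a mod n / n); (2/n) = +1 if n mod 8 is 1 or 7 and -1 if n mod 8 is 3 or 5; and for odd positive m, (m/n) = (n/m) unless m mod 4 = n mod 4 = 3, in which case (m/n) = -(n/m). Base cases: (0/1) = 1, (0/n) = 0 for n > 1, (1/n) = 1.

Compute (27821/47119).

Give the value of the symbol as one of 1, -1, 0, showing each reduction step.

reciprocity: (27821/47119) = +1·(47119/27821) since 27821 mod 4 = 1, 47119 mod 4 = 3; sign now +1
(47119/27821) = (19298/27821)   [reduce mod 27821]
19298 = 2^1·9649; (2/27821) = -1 since 27821 mod 8 = 5, so (19298/27821) = (-1)^1·(9649/27821); sign now -1
reciprocity: (9649/27821) = +1·(27821/9649) since 9649 mod 4 = 1, 27821 mod 4 = 1; sign now -1
(27821/9649) = (8523/9649)   [reduce mod 9649]
reciprocity: (8523/9649) = +1·(9649/8523) since 8523 mod 4 = 3, 9649 mod 4 = 1; sign now -1
(9649/8523) = (1126/8523)   [reduce mod 8523]
1126 = 2^1·563; (2/8523) = -1 since 8523 mod 8 = 3, so (1126/8523) = (-1)^1·(563/8523); sign now +1
reciprocity: (563/8523) = -1·(8523/563) since 563 mod 4 = 3, 8523 mod 4 = 3; sign now -1
(8523/563) = (78/563)   [reduce mod 563]
78 = 2^1·39; (2/563) = -1 since 563 mod 8 = 3, so (78/563) = (-1)^1·(39/563); sign now +1
reciprocity: (39/563) = -1·(563/39) since 39 mod 4 = 3, 563 mod 4 = 3; sign now -1
(563/39) = (17/39)   [reduce mod 39]
reciprocity: (17/39) = +1·(39/17) since 17 mod 4 = 1, 39 mod 4 = 3; sign now -1
(39/17) = (5/17)   [reduce mod 17]
reciprocity: (5/17) = +1·(17/5) since 5 mod 4 = 1, 17 mod 4 = 1; sign now -1
(17/5) = (2/5)   [reduce mod 5]
2 = 2^1·1; (2/5) = -1 since 5 mod 8 = 5, so (2/5) = (-1)^1·(1/5); sign now +1
(1/5) = 1; final value = sign = +1

1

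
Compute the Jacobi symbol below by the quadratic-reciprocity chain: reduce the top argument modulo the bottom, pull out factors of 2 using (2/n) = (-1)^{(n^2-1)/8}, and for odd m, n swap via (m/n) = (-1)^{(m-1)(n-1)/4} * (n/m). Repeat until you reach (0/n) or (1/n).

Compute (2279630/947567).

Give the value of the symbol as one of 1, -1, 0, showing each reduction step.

-1

(2279630/947567): 2279630 mod 947567 = 384496, so (2279630/947567) = (384496/947567)
factor out 2^4: 384496 = 2^4·24031; with 947567 mod 8 = 7, (2/947567) = +1; sign now +1; continue with (24031/947567)
flip (24031/947567) -> (947567/24031): both odd, 24031 mod 4 = 3, 947567 mod 4 = 3, so the flip contributes -1; sign now -1
(947567/24031): 947567 mod 24031 = 10358, so (947567/24031) = (10358/24031)
factor out 2^1: 10358 = 2^1·5179; with 24031 mod 8 = 7, (2/24031) = +1; sign now -1; continue with (5179/24031)
flip (5179/24031) -> (24031/5179): both odd, 5179 mod 4 = 3, 24031 mod 4 = 3, so the flip contributes -1; sign now +1
(24031/5179): 24031 mod 5179 = 3315, so (24031/5179) = (3315/5179)
flip (3315/5179) -> (5179/3315): both odd, 3315 mod 4 = 3, 5179 mod 4 = 3, so the flip contributes -1; sign now -1
(5179/3315): 5179 mod 3315 = 1864, so (5179/3315) = (1864/3315)
factor out 2^3: 1864 = 2^3·233; with 3315 mod 8 = 3, (2/3315) = -1; sign now +1; continue with (233/3315)
flip (233/3315) -> (3315/233): both odd, 233 mod 4 = 1, 3315 mod 4 = 3, so the flip contributes +1; sign now +1
(3315/233): 3315 mod 233 = 53, so (3315/233) = (53/233)
flip (53/233) -> (233/53): both odd, 53 mod 4 = 1, 233 mod 4 = 1, so the flip contributes +1; sign now +1
(233/53): 233 mod 53 = 21, so (233/53) = (21/53)
flip (21/53) -> (53/21): both odd, 21 mod 4 = 1, 53 mod 4 = 1, so the flip contributes +1; sign now +1
(53/21): 53 mod 21 = 11, so (53/21) = (11/21)
flip (11/21) -> (21/11): both odd, 11 mod 4 = 3, 21 mod 4 = 1, so the flip contributes +1; sign now +1
(21/11): 21 mod 11 = 10, so (21/11) = (10/11)
factor out 2^1: 10 = 2^1·5; with 11 mod 8 = 3, (2/11) = -1; sign now -1; continue with (5/11)
flip (5/11) -> (11/5): both odd, 5 mod 4 = 1, 11 mod 4 = 3, so the flip contributes +1; sign now -1
(11/5): 11 mod 5 = 1, so (11/5) = (1/5)
reached (1/5) = 1, so the symbol is -1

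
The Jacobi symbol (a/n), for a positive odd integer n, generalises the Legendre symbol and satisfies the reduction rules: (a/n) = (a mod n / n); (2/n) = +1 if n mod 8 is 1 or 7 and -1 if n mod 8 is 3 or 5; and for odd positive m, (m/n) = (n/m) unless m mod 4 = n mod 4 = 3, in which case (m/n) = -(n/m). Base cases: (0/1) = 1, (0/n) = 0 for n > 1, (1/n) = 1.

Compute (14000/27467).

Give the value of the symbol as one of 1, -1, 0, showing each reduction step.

-1

factor out 2^4: 14000 = 2^4·875; with 27467 mod 8 = 3, (2/27467) = -1; sign now +1; continue with (875/27467)
flip (875/27467) -> (27467/875): both odd, 875 mod 4 = 3, 27467 mod 4 = 3, so the flip contributes -1; sign now -1
(27467/875): 27467 mod 875 = 342, so (27467/875) = (342/875)
factor out 2^1: 342 = 2^1·171; with 875 mod 8 = 3, (2/875) = -1; sign now +1; continue with (171/875)
flip (171/875) -> (875/171): both odd, 171 mod 4 = 3, 875 mod 4 = 3, so the flip contributes -1; sign now -1
(875/171): 875 mod 171 = 20, so (875/171) = (20/171)
factor out 2^2: 20 = 2^2·5; with 171 mod 8 = 3, (2/171) = -1; sign now -1; continue with (5/171)
flip (5/171) -> (171/5): both odd, 5 mod 4 = 1, 171 mod 4 = 3, so the flip contributes +1; sign now -1
(171/5): 171 mod 5 = 1, so (171/5) = (1/5)
reached (1/5) = 1, so the symbol is -1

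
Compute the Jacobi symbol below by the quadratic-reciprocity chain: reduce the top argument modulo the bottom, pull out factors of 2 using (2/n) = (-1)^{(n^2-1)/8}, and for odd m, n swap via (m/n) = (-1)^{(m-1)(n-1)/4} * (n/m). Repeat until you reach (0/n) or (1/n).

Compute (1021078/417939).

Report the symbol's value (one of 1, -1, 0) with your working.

-1

(1021078/417939) = (185200/417939)   [reduce mod 417939]
185200 = 2^4·11575; (2/417939) = -1 since 417939 mod 8 = 3, so (185200/417939) = (-1)^4·(11575/417939); sign now +1
reciprocity: (11575/417939) = -1·(417939/11575) since 11575 mod 4 = 3, 417939 mod 4 = 3; sign now -1
(417939/11575) = (1239/11575)   [reduce mod 11575]
reciprocity: (1239/11575) = -1·(11575/1239) since 1239 mod 4 = 3, 11575 mod 4 = 3; sign now +1
(11575/1239) = (424/1239)   [reduce mod 1239]
424 = 2^3·53; (2/1239) = +1 since 1239 mod 8 = 7, so (424/1239) = (+1)^3·(53/1239); sign now +1
reciprocity: (53/1239) = +1·(1239/53) since 53 mod 4 = 1, 1239 mod 4 = 3; sign now +1
(1239/53) = (20/53)   [reduce mod 53]
20 = 2^2·5; (2/53) = -1 since 53 mod 8 = 5, so (20/53) = (-1)^2·(5/53); sign now +1
reciprocity: (5/53) = +1·(53/5) since 5 mod 4 = 1, 53 mod 4 = 1; sign now +1
(53/5) = (3/5)   [reduce mod 5]
reciprocity: (3/5) = +1·(5/3) since 3 mod 4 = 3, 5 mod 4 = 1; sign now +1
(5/3) = (2/3)   [reduce mod 3]
2 = 2^1·1; (2/3) = -1 since 3 mod 8 = 3, so (2/3) = (-1)^1·(1/3); sign now -1
(1/3) = 1; final value = sign = -1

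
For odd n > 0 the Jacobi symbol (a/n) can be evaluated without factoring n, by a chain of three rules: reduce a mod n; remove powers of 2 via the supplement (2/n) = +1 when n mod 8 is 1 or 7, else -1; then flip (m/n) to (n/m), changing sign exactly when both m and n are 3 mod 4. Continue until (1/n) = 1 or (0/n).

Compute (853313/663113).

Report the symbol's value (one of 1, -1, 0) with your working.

-1

(853313/663113) = (190200/663113)   [reduce mod 663113]
190200 = 2^3·23775; (2/663113) = +1 since 663113 mod 8 = 1, so (190200/663113) = (+1)^3·(23775/663113); sign now +1
reciprocity: (23775/663113) = +1·(663113/23775) since 23775 mod 4 = 3, 663113 mod 4 = 1; sign now +1
(663113/23775) = (21188/23775)   [reduce mod 23775]
21188 = 2^2·5297; (2/23775) = +1 since 23775 mod 8 = 7, so (21188/23775) = (+1)^2·(5297/23775); sign now +1
reciprocity: (5297/23775) = +1·(23775/5297) since 5297 mod 4 = 1, 23775 mod 4 = 3; sign now +1
(23775/5297) = (2587/5297)   [reduce mod 5297]
reciprocity: (2587/5297) = +1·(5297/2587) since 2587 mod 4 = 3, 5297 mod 4 = 1; sign now +1
(5297/2587) = (123/2587)   [reduce mod 2587]
reciprocity: (123/2587) = -1·(2587/123) since 123 mod 4 = 3, 2587 mod 4 = 3; sign now -1
(2587/123) = (4/123)   [reduce mod 123]
4 = 2^2·1; (2/123) = -1 since 123 mod 8 = 3, so (4/123) = (-1)^2·(1/123); sign now -1
(1/123) = 1; final value = sign = -1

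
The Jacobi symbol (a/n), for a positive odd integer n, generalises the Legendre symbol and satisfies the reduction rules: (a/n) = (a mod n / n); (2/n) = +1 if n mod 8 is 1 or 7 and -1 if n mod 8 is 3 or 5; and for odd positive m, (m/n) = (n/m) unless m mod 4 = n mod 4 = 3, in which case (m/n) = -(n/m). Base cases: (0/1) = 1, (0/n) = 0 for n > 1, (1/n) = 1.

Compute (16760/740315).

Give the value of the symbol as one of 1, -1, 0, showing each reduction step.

factor out 2^3: 16760 = 2^3·2095; with 740315 mod 8 = 3, (2/740315) = -1; sign now -1; continue with (2095/740315)
flip (2095/740315) -> (740315/2095): both odd, 2095 mod 4 = 3, 740315 mod 4 = 3, so the flip contributes -1; sign now +1
(740315/2095): 740315 mod 2095 = 780, so (740315/2095) = (780/2095)
factor out 2^2: 780 = 2^2·195; with 2095 mod 8 = 7, (2/2095) = +1; sign now +1; continue with (195/2095)
flip (195/2095) -> (2095/195): both odd, 195 mod 4 = 3, 2095 mod 4 = 3, so the flip contributes -1; sign now -1
(2095/195): 2095 mod 195 = 145, so (2095/195) = (145/195)
flip (145/195) -> (195/145): both odd, 145 mod 4 = 1, 195 mod 4 = 3, so the flip contributes +1; sign now -1
(195/145): 195 mod 145 = 50, so (195/145) = (50/145)
factor out 2^1: 50 = 2^1·25; with 145 mod 8 = 1, (2/145) = +1; sign now -1; continue with (25/145)
flip (25/145) -> (145/25): both odd, 25 mod 4 = 1, 145 mod 4 = 1, so the flip contributes +1; sign now -1
(145/25): 145 mod 25 = 20, so (145/25) = (20/25)
factor out 2^2: 20 = 2^2·5; with 25 mod 8 = 1, (2/25) = +1; sign now -1; continue with (5/25)
flip (5/25) -> (25/5): both odd, 5 mod 4 = 1, 25 mod 4 = 1, so the flip contributes +1; sign now -1
(25/5): 25 mod 5 = 0, so (25/5) = (0/5)
reached (0/5); gcd(a, n) > 1, so (0/5) = 0 and the symbol is 0

0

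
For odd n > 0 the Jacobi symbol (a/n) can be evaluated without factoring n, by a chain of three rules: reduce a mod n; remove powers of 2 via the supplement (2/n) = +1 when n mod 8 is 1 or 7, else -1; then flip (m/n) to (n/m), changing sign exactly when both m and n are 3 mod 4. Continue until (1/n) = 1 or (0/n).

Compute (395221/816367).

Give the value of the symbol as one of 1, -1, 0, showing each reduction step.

1

reciprocity: (395221/816367) = +1·(816367/395221) since 395221 mod 4 = 1, 816367 mod 4 = 3; sign now +1
(816367/395221) = (25925/395221)   [reduce mod 395221]
reciprocity: (25925/395221) = +1·(395221/25925) since 25925 mod 4 = 1, 395221 mod 4 = 1; sign now +1
(395221/25925) = (6346/25925)   [reduce mod 25925]
6346 = 2^1·3173; (2/25925) = -1 since 25925 mod 8 = 5, so (6346/25925) = (-1)^1·(3173/25925); sign now -1
reciprocity: (3173/25925) = +1·(25925/3173) since 3173 mod 4 = 1, 25925 mod 4 = 1; sign now -1
(25925/3173) = (541/3173)   [reduce mod 3173]
reciprocity: (541/3173) = +1·(3173/541) since 541 mod 4 = 1, 3173 mod 4 = 1; sign now -1
(3173/541) = (468/541)   [reduce mod 541]
468 = 2^2·117; (2/541) = -1 since 541 mod 8 = 5, so (468/541) = (-1)^2·(117/541); sign now -1
reciprocity: (117/541) = +1·(541/117) since 117 mod 4 = 1, 541 mod 4 = 1; sign now -1
(541/117) = (73/117)   [reduce mod 117]
reciprocity: (73/117) = +1·(117/73) since 73 mod 4 = 1, 117 mod 4 = 1; sign now -1
(117/73) = (44/73)   [reduce mod 73]
44 = 2^2·11; (2/73) = +1 since 73 mod 8 = 1, so (44/73) = (+1)^2·(11/73); sign now -1
reciprocity: (11/73) = +1·(73/11) since 11 mod 4 = 3, 73 mod 4 = 1; sign now -1
(73/11) = (7/11)   [reduce mod 11]
reciprocity: (7/11) = -1·(11/7) since 7 mod 4 = 3, 11 mod 4 = 3; sign now +1
(11/7) = (4/7)   [reduce mod 7]
4 = 2^2·1; (2/7) = +1 since 7 mod 8 = 7, so (4/7) = (+1)^2·(1/7); sign now +1
(1/7) = 1; final value = sign = +1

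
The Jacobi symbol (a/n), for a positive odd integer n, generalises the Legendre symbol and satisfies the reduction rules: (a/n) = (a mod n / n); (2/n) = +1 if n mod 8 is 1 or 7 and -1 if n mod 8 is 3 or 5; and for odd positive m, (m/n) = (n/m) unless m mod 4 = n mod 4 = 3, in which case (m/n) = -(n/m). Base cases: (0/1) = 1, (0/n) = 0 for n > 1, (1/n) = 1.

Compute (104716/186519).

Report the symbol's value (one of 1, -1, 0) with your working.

104716 = 2^2·26179; (2/186519) = +1 since 186519 mod 8 = 7, so (104716/186519) = (+1)^2·(26179/186519); sign now +1
reciprocity: (26179/186519) = -1·(186519/26179) since 26179 mod 4 = 3, 186519 mod 4 = 3; sign now -1
(186519/26179) = (3266/26179)   [reduce mod 26179]
3266 = 2^1·1633; (2/26179) = -1 since 26179 mod 8 = 3, so (3266/26179) = (-1)^1·(1633/26179); sign now +1
reciprocity: (1633/26179) = +1·(26179/1633) since 1633 mod 4 = 1, 26179 mod 4 = 3; sign now +1
(26179/1633) = (51/1633)   [reduce mod 1633]
reciprocity: (51/1633) = +1·(1633/51) since 51 mod 4 = 3, 1633 mod 4 = 1; sign now +1
(1633/51) = (1/51)   [reduce mod 51]
(1/51) = 1; final value = sign = +1

1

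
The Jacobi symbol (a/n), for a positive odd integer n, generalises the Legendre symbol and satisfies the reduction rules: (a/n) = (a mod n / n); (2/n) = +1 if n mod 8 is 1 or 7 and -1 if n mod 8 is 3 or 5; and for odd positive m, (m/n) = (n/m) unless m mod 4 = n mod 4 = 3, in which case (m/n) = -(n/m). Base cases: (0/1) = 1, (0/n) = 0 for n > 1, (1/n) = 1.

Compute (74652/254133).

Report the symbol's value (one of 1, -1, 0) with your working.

0

factor out 2^2: 74652 = 2^2·18663; with 254133 mod 8 = 5, (2/254133) = -1; sign now +1; continue with (18663/254133)
flip (18663/254133) -> (254133/18663): both odd, 18663 mod 4 = 3, 254133 mod 4 = 1, so the flip contributes +1; sign now +1
(254133/18663): 254133 mod 18663 = 11514, so (254133/18663) = (11514/18663)
factor out 2^1: 11514 = 2^1·5757; with 18663 mod 8 = 7, (2/18663) = +1; sign now +1; continue with (5757/18663)
flip (5757/18663) -> (18663/5757): both odd, 5757 mod 4 = 1, 18663 mod 4 = 3, so the flip contributes +1; sign now +1
(18663/5757): 18663 mod 5757 = 1392, so (18663/5757) = (1392/5757)
factor out 2^4: 1392 = 2^4·87; with 5757 mod 8 = 5, (2/5757) = -1; sign now +1; continue with (87/5757)
flip (87/5757) -> (5757/87): both odd, 87 mod 4 = 3, 5757 mod 4 = 1, so the flip contributes +1; sign now +1
(5757/87): 5757 mod 87 = 15, so (5757/87) = (15/87)
flip (15/87) -> (87/15): both odd, 15 mod 4 = 3, 87 mod 4 = 3, so the flip contributes -1; sign now -1
(87/15): 87 mod 15 = 12, so (87/15) = (12/15)
factor out 2^2: 12 = 2^2·3; with 15 mod 8 = 7, (2/15) = +1; sign now -1; continue with (3/15)
flip (3/15) -> (15/3): both odd, 3 mod 4 = 3, 15 mod 4 = 3, so the flip contributes -1; sign now +1
(15/3): 15 mod 3 = 0, so (15/3) = (0/3)
reached (0/3); gcd(a, n) > 1, so (0/3) = 0 and the symbol is 0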